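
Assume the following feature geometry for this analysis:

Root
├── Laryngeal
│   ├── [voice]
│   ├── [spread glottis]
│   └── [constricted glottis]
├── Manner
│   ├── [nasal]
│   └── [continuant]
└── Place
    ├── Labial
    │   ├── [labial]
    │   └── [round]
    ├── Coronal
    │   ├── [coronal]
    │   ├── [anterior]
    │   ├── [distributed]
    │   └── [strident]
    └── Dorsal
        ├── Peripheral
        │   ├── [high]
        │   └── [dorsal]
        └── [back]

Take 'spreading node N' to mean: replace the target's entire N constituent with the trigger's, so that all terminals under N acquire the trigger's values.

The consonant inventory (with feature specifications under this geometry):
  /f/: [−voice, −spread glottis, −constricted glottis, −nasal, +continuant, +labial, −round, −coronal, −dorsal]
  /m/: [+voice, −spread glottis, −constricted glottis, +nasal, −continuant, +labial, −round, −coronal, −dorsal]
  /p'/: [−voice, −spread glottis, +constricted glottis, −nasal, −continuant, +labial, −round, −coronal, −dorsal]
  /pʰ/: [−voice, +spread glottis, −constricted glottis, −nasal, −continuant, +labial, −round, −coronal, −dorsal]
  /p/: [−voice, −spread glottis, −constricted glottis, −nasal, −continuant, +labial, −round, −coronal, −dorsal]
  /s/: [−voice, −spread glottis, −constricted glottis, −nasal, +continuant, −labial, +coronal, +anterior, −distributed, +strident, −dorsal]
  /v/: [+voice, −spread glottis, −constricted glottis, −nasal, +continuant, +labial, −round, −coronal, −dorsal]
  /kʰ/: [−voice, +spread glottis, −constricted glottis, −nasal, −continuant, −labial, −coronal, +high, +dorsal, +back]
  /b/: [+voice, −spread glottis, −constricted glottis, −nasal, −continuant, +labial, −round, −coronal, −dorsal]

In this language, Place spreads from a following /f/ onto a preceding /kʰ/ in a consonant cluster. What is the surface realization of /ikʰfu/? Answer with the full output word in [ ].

The Place node dominates the terminals [labial], [round], [coronal], [anterior], [distributed], [strident], [high], [dorsal], [back].
The target acquires /f/'s values for everything under Place — [+labial], [−round], [−coronal], [−dorsal] — while keeping its own [voice], [spread glottis], [constricted glottis], ….
The resulting bundle matches /pʰ/ in the inventory; substituting it for /kʰ/ gives [ipʰfu].

[ipʰfu]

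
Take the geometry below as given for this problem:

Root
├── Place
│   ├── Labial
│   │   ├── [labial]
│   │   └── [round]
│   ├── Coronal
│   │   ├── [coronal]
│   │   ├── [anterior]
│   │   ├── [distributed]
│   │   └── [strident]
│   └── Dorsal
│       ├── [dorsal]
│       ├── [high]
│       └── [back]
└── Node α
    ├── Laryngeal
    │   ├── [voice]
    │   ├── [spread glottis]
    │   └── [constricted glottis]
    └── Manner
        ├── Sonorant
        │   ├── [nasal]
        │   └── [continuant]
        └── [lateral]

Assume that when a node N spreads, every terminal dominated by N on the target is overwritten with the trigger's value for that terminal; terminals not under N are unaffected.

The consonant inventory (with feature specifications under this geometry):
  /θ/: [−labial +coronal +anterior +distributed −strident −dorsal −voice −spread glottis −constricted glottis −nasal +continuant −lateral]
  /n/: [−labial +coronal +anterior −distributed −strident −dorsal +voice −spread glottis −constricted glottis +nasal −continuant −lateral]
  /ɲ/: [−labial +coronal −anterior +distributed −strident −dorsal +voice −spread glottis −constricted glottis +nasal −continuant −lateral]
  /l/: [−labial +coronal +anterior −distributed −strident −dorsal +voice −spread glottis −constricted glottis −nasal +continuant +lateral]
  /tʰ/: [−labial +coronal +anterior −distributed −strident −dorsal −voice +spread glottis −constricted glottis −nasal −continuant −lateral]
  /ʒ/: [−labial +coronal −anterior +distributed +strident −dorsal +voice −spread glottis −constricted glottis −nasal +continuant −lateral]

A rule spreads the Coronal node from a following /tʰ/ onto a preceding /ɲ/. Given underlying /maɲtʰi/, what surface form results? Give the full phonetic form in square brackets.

Terminals under Coronal in this geometry: [coronal], [anterior], [distributed], [strident].
Spreading Coronal from /tʰ/ onto /ɲ/ replaces those values with /tʰ/'s: [+coronal], [+anterior], [−distributed], [−strident]. Features outside Coronal ([labial], [dorsal], [voice], …) stay as in /ɲ/.
Among the inventory, only /n/ has exactly this specification, giving the surface form [mantʰi].

[mantʰi]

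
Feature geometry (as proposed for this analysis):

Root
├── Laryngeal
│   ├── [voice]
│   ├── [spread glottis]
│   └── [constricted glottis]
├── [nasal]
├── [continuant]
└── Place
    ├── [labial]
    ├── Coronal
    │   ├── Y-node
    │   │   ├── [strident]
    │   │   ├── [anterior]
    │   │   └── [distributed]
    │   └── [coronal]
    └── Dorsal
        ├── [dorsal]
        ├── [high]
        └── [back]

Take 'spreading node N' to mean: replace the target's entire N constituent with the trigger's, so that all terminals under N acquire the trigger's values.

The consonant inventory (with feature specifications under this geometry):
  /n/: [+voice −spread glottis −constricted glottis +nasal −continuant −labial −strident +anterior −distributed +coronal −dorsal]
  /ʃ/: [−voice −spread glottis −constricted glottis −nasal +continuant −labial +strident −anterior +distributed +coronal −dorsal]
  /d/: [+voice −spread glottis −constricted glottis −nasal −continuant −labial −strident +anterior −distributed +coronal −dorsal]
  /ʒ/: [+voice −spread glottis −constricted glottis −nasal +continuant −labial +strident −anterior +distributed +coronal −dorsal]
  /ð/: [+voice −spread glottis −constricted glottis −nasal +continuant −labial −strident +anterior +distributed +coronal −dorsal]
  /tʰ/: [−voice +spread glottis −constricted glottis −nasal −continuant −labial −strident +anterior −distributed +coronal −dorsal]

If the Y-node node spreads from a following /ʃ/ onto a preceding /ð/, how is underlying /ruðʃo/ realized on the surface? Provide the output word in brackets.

Y-node immediately or transitively dominates [strident], [anterior], [distributed].
The target acquires /ʃ/'s values for everything under Y-node — [+strident], [−anterior], [+distributed] — while keeping its own [voice], [spread glottis], [constricted glottis], ….
The resulting bundle matches /ʒ/ in the inventory; substituting it for /ð/ gives [ruʒʃo].

[ruʒʃo]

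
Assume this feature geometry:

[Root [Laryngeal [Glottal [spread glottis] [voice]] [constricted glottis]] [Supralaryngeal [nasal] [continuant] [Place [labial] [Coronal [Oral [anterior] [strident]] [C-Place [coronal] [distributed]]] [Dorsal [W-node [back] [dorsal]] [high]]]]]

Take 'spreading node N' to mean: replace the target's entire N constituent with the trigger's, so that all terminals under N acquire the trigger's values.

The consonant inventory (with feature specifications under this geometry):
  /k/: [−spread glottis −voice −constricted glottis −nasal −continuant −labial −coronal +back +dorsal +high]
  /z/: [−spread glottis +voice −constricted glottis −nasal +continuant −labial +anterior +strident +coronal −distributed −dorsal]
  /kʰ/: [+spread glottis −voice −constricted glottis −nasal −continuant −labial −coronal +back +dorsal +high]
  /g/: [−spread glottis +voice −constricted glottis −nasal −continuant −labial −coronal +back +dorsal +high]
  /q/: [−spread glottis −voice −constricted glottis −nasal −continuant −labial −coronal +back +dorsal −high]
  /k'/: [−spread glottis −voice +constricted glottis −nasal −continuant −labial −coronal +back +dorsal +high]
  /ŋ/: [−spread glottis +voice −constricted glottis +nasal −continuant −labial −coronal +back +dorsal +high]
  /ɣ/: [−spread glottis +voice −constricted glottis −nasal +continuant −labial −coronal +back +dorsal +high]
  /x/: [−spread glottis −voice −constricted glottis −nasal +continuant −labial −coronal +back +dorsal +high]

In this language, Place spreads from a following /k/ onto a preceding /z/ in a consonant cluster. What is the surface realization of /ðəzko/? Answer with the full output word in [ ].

Place immediately or transitively dominates [labial], [anterior], [strident], [coronal], [distributed], [back], [dorsal], [high].
Spreading Place from /k/ onto /z/ replaces those values with /k/'s: [−labial], [−coronal], [+back], [+dorsal], [+high]. Features outside Place ([spread glottis], [voice], [constricted glottis], …) stay as in /z/.
This feature bundle is that of [ɣ], so /ðəzko/ surfaces as [ðəɣko].

[ðəɣko]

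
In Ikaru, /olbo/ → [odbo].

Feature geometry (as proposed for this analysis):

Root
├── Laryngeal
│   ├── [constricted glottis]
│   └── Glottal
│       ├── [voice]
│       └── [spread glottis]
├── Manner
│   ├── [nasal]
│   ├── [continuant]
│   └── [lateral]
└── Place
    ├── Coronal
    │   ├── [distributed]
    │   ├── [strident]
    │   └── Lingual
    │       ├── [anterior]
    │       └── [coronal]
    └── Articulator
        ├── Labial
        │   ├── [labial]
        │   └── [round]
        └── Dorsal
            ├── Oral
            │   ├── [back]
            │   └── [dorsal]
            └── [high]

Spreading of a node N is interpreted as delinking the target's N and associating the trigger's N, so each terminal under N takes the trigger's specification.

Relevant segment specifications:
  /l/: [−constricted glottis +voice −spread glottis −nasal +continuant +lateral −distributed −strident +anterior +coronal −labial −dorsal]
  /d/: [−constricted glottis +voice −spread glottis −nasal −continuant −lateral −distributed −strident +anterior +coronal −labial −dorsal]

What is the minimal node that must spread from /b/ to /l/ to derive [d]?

/l/ and [d] differ in [continuant], [lateral]; every other specified feature is identical.
These terminals are all dominated by Manner, and no proper subconstituent of Manner covers them all; Manner is their lowest common ancestor.
Delinking /l/'s Manner and associating /b/'s Manner gives precisely the feature bundle of [d].
Since [labial], [coronal] are preserved even though /b/ disagrees there, no node above Manner spread.

Manner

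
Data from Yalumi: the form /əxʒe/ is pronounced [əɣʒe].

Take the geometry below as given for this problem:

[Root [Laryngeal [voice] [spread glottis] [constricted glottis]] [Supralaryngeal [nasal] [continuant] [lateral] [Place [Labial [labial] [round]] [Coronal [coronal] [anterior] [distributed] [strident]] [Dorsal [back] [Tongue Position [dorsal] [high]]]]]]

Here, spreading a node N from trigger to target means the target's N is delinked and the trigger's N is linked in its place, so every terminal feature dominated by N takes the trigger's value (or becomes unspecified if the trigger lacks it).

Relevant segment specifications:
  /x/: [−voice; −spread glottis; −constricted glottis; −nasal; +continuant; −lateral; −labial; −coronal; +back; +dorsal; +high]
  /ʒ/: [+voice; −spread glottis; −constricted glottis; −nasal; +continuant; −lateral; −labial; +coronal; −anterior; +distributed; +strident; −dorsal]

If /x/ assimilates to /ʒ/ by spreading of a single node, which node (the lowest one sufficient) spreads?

[voice]

Feature comparison: [voice] differs between /x/ and [ɣ]; the remaining terminals match.
Only a single terminal changes, and /ʒ/ supplies the new value, so [voice] itself is the minimal spreading constituent.
[coronal], [dorsal] stay as in /x/ although /ʒ/ differs there, so no node dominating them spread; among the remaining candidates [voice] is the lowest that derives the output.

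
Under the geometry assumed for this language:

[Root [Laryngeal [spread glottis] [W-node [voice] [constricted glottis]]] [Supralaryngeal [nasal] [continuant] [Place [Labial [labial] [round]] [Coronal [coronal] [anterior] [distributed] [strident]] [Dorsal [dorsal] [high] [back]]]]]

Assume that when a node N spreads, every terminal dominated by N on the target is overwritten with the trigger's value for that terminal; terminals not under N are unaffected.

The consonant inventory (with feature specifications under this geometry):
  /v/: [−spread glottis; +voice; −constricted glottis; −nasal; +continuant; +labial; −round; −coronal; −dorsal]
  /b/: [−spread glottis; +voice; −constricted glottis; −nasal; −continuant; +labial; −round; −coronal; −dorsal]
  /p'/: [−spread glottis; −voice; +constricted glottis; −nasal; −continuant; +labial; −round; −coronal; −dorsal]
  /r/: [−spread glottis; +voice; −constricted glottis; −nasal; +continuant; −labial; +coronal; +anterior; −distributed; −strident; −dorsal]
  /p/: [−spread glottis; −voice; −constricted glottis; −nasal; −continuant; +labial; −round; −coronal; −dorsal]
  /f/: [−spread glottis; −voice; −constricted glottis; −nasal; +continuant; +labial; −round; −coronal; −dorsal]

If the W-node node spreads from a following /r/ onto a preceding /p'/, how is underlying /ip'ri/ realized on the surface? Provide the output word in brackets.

W-node immediately or transitively dominates [voice], [constricted glottis].
The target acquires /r/'s values for everything under W-node — [+voice], [−constricted glottis] — while keeping its own [spread glottis], [nasal], [continuant], ….
This feature bundle is that of [b], so /ip'ri/ surfaces as [ibri].

[ibri]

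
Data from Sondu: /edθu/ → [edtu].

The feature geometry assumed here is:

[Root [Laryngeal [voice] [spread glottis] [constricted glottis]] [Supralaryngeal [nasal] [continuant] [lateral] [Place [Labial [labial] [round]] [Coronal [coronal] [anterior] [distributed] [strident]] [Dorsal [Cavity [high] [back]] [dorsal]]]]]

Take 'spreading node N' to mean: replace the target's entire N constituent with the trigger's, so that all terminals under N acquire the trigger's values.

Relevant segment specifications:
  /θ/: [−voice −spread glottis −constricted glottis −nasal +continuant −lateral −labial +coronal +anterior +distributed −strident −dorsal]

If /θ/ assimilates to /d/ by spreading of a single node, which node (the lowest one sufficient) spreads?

Supralaryngeal

Feature comparison: [continuant], [distributed] differ between /θ/ and [t]; the remaining terminals match.
In this geometry the lowest node dominating all of them is Supralaryngeal: every daughter of Supralaryngeal dominates only a proper subset, so no lower node suffices.
If Supralaryngeal spreads, every terminal under it takes /d/'s value, producing [t] as observed.
Had Root spread, [voice] would have taken /d/'s value; it stays as in /θ/, confirming the spreading constituent is exactly Supralaryngeal.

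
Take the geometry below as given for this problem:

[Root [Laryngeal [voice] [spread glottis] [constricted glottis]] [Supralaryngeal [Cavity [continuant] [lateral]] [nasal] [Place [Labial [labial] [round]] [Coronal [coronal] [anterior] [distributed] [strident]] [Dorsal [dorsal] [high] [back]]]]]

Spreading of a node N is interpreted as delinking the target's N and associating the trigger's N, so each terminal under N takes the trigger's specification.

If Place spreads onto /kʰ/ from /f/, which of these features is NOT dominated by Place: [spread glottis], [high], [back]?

Place dominates exactly [labial], [round], [coronal], [anterior], [distributed], [strident], [dorsal], [high], [back].
Spreading Place replaces [high], [back] with the trigger's values, since each sits inside the Place constituent.
[spread glottis] is not within the Place subtree (it hangs from Laryngeal), so /kʰ/'s [spread glottis] value survives.

[spread glottis]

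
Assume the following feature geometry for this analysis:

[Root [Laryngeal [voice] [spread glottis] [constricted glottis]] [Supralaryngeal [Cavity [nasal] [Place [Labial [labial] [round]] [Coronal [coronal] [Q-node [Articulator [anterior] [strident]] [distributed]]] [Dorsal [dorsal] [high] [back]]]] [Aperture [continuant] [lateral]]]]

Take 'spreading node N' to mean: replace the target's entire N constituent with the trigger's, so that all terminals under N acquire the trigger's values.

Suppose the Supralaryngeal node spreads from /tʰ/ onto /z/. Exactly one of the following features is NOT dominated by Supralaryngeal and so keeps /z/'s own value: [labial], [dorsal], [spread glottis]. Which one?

[spread glottis]

Under this geometry, Supralaryngeal contains [nasal], [labial], [round], [coronal], [anterior], [strident], [distributed], [dorsal], [high], [back], [continuant], [lateral].
[dorsal], [labial] all lie under Supralaryngeal, so they are overwritten when Supralaryngeal spreads.
But [spread glottis] is a dependent of Laryngeal, outside Supralaryngeal; it is therefore untouched by the spreading.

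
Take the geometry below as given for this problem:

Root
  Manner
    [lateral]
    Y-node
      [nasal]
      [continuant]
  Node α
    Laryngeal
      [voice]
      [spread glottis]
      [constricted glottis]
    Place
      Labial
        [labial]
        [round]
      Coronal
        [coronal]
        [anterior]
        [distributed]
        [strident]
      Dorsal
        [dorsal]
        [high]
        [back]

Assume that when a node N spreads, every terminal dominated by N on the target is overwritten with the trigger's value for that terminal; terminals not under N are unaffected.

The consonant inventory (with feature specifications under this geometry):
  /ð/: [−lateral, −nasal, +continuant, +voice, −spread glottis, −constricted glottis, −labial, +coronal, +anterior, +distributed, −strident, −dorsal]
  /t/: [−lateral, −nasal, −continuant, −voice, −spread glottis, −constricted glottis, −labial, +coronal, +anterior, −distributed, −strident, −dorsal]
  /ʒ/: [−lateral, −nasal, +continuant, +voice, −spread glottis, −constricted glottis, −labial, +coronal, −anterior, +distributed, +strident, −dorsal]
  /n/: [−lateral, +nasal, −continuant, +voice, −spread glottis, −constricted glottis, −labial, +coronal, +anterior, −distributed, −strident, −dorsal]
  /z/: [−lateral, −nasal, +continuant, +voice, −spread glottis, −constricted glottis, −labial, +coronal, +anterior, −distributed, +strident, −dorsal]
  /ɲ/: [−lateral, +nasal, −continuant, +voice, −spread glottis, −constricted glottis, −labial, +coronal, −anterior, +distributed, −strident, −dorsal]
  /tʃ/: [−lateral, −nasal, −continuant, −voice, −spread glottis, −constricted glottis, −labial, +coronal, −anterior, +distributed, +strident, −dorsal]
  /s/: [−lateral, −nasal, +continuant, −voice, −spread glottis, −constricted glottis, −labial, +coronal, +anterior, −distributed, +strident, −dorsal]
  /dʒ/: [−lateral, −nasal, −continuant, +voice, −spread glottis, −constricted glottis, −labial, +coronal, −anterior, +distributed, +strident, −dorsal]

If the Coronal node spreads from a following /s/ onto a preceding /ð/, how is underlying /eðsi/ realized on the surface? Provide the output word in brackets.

[ezsi]

The Coronal node dominates the terminals [coronal], [anterior], [distributed], [strident].
Spreading Coronal from /s/ onto /ð/ replaces those values with /s/'s: [+coronal], [+anterior], [−distributed], [+strident]. Features outside Coronal ([lateral], [nasal], [continuant], …) stay as in /ð/.
Among the inventory, only /z/ has exactly this specification, giving the surface form [ezsi].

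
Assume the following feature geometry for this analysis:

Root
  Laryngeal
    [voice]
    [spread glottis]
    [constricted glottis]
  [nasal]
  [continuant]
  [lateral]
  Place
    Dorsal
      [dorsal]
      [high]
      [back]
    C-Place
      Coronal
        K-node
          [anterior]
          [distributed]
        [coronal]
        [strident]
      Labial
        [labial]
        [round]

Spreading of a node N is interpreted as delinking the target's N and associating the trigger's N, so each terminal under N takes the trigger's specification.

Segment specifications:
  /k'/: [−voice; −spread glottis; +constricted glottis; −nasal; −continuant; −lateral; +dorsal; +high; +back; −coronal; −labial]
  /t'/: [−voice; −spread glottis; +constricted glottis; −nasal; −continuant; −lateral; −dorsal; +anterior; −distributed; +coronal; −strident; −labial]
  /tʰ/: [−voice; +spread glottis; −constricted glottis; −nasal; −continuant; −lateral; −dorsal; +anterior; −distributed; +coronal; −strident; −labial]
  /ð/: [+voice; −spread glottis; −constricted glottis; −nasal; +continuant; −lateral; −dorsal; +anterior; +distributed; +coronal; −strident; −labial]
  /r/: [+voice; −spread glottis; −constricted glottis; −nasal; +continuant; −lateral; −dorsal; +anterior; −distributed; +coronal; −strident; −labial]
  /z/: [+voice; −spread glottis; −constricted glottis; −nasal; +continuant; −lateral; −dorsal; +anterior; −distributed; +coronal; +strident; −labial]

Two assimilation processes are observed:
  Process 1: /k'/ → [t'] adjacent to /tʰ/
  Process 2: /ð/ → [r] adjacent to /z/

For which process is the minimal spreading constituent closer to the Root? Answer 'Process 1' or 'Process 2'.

In Process 1, [coronal], [anterior], [distributed], [strident], [dorsal], [high], [back] change, so the minimal spreading node is Place at depth 1.
Process 2 alters [distributed]; the lowest dominating node is [distributed] (depth 5 from Root).
Depth 1 < depth 5; Process 1 involves the structurally higher constituent Place.

Process 1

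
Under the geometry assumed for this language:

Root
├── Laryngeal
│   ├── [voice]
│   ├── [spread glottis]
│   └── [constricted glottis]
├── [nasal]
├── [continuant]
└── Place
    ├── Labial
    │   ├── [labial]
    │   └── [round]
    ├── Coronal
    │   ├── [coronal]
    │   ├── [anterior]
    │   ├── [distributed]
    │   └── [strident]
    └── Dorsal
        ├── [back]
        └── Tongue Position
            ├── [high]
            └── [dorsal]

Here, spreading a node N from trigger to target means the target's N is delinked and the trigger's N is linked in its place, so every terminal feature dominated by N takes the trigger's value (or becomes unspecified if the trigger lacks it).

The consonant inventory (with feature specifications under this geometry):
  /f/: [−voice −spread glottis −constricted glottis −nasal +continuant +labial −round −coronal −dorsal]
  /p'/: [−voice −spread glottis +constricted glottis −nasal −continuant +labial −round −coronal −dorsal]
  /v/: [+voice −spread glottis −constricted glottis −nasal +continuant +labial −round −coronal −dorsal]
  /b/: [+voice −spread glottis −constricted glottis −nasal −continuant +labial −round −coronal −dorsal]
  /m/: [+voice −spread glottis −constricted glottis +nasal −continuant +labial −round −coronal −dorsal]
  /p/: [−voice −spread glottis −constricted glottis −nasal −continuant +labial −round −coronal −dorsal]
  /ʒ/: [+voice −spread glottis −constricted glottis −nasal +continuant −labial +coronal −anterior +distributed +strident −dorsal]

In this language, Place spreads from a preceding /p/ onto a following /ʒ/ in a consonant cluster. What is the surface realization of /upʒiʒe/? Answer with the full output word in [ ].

[upviʒe]

The Place node dominates the terminals [labial], [round], [coronal], [anterior], [distributed], [strident], [back], [high], [dorsal].
The target acquires /p/'s values for everything under Place — [+labial], [−round], [−coronal], [−dorsal] — while keeping its own [voice], [spread glottis], [constricted glottis], ….
Among the inventory, only /v/ has exactly this specification, giving the surface form [upviʒe].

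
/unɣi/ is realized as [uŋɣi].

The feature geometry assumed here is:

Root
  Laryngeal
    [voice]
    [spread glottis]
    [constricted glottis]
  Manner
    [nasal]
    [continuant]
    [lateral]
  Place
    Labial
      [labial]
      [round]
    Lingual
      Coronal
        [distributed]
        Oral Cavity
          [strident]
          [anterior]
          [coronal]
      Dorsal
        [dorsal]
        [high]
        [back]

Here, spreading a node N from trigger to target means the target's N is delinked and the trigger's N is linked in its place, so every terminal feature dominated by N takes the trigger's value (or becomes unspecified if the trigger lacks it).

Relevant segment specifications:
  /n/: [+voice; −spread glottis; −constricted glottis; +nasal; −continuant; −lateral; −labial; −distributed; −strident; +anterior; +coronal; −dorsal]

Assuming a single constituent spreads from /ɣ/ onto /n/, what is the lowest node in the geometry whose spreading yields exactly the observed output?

Lingual

Comparing /n/ with its surface form [ŋ], the features that change are [coronal], [anterior], [distributed], [strident], [dorsal], [high], [back].
In this geometry the lowest node dominating all of them is Lingual: every daughter of Lingual dominates only a proper subset, so no lower node suffices.
Spreading Lingual from /ɣ/ overwrites each of those terminals with /ɣ/'s values, yielding exactly [ŋ].
[continuant], [nasal] stay as in /n/ although /ɣ/ differs there, so no node dominating them spread; among the remaining candidates Lingual is the lowest that derives the output.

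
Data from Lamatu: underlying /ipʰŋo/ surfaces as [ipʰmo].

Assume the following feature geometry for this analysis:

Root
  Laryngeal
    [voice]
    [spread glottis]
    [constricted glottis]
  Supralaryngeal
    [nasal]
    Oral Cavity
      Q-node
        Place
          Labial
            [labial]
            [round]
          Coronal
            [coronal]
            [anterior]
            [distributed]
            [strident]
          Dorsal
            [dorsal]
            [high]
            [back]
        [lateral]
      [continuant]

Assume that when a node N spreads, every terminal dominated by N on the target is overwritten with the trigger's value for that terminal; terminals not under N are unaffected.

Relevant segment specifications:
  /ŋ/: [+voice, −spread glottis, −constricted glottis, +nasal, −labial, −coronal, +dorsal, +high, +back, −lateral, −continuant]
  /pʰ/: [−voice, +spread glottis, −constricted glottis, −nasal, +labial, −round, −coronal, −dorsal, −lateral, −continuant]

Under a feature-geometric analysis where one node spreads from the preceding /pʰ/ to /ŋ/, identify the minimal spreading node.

Place

/ŋ/ and [m] differ in [labial], [round], [dorsal], [high], [back]; every other specified feature is identical.
The smallest constituent containing every changed terminal is Place — each of its daughters lacks at least one of the affected features.
Delinking /ŋ/'s Place and associating /pʰ/'s Place gives precisely the feature bundle of [m].
[spread glottis], [nasal] stay as in /ŋ/ although /pʰ/ differs there, so no node dominating them spread; among the remaining candidates Place is the lowest that derives the output.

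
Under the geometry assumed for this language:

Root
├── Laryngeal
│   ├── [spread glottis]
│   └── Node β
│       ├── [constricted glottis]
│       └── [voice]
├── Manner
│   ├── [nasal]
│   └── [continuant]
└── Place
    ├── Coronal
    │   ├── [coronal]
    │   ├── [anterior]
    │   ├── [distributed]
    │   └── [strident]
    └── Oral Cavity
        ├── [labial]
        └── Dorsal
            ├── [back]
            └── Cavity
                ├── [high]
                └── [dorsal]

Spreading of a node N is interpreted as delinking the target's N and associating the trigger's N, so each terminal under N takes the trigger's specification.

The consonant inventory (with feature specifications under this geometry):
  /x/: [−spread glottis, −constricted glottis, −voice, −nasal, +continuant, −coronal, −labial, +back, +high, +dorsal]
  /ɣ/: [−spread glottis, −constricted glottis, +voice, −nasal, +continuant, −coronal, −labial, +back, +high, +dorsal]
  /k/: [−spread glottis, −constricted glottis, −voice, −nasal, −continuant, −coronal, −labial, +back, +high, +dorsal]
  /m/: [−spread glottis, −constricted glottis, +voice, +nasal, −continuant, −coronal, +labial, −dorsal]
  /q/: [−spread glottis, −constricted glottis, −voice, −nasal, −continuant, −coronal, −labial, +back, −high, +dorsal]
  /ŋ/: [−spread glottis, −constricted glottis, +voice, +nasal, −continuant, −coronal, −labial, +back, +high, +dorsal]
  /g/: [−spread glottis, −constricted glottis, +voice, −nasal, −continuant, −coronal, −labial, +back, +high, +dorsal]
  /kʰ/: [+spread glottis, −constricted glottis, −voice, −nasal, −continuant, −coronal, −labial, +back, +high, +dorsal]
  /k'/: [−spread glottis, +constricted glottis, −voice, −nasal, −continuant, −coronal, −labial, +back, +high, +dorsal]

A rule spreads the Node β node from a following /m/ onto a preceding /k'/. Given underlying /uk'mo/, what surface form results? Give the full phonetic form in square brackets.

[ugmo]

Node β immediately or transitively dominates [constricted glottis], [voice].
The target acquires /m/'s values for everything under Node β — [−constricted glottis], [+voice] — while keeping its own [spread glottis], [nasal], [continuant], ….
Among the inventory, only /g/ has exactly this specification, giving the surface form [ugmo].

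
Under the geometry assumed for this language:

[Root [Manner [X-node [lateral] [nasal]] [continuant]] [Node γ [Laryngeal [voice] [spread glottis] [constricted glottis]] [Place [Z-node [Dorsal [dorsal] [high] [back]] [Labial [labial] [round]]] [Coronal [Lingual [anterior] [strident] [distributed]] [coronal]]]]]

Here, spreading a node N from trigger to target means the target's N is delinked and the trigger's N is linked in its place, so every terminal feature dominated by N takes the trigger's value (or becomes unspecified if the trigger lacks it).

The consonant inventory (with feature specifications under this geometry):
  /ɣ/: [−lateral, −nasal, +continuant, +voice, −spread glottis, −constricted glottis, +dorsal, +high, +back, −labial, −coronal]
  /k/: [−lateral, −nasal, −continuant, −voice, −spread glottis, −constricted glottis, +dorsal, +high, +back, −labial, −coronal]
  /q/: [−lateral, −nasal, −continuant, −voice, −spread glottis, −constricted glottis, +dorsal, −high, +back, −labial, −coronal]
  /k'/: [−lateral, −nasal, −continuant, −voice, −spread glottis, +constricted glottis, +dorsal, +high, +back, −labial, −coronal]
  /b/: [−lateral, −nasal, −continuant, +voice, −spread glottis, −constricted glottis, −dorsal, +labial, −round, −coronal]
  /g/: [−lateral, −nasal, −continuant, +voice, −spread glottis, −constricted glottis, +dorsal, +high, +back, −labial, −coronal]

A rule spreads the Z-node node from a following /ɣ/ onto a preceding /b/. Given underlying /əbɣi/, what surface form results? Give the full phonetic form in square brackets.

The Z-node node dominates the terminals [dorsal], [high], [back], [labial], [round].
Spreading Z-node from /ɣ/ onto /b/ replaces those values with /ɣ/'s: [+dorsal], [+high], [+back], [−labial]. Features outside Z-node ([lateral], [nasal], [continuant], …) stay as in /b/.
The resulting bundle matches /g/ in the inventory; substituting it for /b/ gives [əgɣi].

[əgɣi]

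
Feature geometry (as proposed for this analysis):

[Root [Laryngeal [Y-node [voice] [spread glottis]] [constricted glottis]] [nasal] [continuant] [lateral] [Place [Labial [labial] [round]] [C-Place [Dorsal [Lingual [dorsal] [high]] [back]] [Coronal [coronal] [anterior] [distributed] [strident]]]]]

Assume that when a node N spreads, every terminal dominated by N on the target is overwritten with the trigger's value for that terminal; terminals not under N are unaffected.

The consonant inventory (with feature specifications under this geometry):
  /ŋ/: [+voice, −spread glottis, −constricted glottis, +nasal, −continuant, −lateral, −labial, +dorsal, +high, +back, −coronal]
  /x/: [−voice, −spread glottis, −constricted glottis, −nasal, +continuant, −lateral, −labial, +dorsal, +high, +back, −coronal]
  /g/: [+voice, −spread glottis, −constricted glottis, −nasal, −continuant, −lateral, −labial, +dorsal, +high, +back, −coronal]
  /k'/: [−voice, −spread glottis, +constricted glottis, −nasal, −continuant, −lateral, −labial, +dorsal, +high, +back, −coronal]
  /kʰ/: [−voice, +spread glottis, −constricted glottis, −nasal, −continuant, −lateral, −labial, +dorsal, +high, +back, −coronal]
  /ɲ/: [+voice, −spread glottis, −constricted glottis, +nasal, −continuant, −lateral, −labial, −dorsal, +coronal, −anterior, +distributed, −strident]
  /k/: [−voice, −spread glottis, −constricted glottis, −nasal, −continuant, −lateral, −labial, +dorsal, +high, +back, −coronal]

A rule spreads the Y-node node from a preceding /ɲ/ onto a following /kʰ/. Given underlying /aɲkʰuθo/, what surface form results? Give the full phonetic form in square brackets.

[aɲguθo]

The Y-node node dominates the terminals [voice], [spread glottis].
Spreading Y-node from /ɲ/ onto /kʰ/ replaces those values with /ɲ/'s: [+voice], [−spread glottis]. Features outside Y-node ([constricted glottis], [nasal], [continuant], …) stay as in /kʰ/.
Among the inventory, only /g/ has exactly this specification, giving the surface form [aɲguθo].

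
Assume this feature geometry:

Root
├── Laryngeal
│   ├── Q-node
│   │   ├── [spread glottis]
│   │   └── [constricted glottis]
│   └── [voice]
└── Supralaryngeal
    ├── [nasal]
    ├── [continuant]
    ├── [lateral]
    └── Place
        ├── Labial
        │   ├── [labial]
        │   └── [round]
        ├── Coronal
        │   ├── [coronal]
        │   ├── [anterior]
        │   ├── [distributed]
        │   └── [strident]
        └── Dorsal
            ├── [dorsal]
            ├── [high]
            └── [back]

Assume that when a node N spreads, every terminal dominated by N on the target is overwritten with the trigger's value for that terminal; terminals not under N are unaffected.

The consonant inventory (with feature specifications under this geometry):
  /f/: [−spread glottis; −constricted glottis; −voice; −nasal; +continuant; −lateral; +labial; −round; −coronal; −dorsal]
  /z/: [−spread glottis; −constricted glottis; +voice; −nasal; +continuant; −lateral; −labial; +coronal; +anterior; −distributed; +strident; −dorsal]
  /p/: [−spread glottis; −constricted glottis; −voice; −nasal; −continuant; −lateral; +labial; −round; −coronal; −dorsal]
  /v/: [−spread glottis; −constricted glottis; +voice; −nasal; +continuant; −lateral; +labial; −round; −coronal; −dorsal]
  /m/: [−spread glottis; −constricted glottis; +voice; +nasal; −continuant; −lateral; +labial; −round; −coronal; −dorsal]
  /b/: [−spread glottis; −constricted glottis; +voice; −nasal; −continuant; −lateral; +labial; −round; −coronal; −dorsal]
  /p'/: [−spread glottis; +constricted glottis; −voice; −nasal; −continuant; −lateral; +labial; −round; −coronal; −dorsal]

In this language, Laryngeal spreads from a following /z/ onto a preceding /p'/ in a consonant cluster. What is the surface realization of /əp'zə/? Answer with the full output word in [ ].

[əbzə]

The Laryngeal node dominates the terminals [spread glottis], [constricted glottis], [voice].
After delinking /p'/'s Laryngeal and linking /z/'s, the affected terminals become [−spread glottis], [−constricted glottis], [+voice]; [nasal], [continuant], [lateral], … (outside Laryngeal) are retained from /p'/.
Among the inventory, only /b/ has exactly this specification, giving the surface form [əbzə].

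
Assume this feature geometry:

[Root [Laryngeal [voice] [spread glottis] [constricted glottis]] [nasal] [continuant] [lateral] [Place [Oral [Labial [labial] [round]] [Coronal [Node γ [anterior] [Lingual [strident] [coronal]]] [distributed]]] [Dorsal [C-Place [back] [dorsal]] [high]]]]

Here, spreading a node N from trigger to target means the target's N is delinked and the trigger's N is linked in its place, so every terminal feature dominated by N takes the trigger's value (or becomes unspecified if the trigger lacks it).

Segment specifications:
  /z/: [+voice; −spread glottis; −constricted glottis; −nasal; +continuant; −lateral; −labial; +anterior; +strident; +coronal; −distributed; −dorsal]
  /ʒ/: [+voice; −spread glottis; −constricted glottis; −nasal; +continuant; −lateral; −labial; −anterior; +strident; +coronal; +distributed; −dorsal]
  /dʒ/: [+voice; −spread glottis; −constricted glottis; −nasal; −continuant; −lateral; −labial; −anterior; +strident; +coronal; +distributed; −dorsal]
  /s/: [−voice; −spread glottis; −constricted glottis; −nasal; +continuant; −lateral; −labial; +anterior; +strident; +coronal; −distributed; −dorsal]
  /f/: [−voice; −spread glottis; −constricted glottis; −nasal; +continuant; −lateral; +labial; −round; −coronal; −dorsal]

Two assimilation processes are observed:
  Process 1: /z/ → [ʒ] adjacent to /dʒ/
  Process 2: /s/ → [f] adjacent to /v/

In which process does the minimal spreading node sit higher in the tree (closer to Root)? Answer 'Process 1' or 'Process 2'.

Process 1: the features that change are [anterior], [distributed]; the minimal node is Coronal (depth 3).
In Process 2, [labial], [round], [coronal], [anterior], [distributed], [strident] change, so the minimal spreading node is Oral at depth 2.
Oral is closer to Root than Coronal, so Process 2 spreads the higher node.

Process 2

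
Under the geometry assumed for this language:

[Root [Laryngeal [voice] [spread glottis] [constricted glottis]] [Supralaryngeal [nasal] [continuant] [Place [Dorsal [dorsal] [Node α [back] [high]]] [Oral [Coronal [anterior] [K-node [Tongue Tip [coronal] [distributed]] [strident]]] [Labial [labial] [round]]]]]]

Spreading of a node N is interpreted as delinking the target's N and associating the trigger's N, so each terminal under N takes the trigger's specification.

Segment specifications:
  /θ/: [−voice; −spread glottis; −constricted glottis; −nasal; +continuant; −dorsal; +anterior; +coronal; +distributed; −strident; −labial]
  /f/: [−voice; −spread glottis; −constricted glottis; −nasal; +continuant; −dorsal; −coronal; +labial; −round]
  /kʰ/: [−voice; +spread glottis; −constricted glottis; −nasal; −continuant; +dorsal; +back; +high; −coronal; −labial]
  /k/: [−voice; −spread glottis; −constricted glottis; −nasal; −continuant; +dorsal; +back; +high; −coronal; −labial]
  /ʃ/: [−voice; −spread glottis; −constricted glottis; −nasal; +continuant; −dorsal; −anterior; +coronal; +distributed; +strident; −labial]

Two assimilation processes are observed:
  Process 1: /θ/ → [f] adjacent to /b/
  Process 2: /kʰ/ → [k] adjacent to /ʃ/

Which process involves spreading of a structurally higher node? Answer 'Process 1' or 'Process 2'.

Process 2

In Process 1, [labial], [round], [coronal], [anterior], [distributed], [strident] change, so the minimal spreading node is Oral at depth 3.
Process 2 alters [spread glottis]; the lowest dominating node is [spread glottis] (depth 2 from Root).
[spread glottis] (depth 2) sits above Oral (depth 3), making Process 2 the one with the higher spreading node.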